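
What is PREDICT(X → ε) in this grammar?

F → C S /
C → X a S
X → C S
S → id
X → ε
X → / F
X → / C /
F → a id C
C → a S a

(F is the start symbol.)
{ 'a' }

PREDICT(X → ε) = (FIRST(RHS) \ {ε}) ∪ (FOLLOW(X) if ε ∈ FIRST(RHS), i.e. RHS ⇒* ε)
The right-hand side is ε (FIRST(ε) = { ε }), so the predict set is FOLLOW(X) = { 'a' }
PREDICT(X → ε) = { 'a' }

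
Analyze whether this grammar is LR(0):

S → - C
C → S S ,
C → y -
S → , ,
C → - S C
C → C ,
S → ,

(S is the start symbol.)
No. Shift-reduce conflict between [S → , .] and [S → , . ,]

Augment with S' → S and build the canonical LR(0) collection (I0 = CLOSURE({[S' → . S]}), then GOTO on every symbol after a dot until no new states appear). It has 17 states:
  I0: { [S → . , ,], [S → . ,], [S → . - C], [S' → . S] }  — shift
  I1: { [S → , . ,], [S → , .] }  — shift, reduce
  I2: { [C → . - S C], [C → . C ,], [C → . S S ,], [C → . y -], [S → - . C], [S → . , ,], [S → . ,], [S → . - C] }  — shift
  I3: { [S' → S .] }  — accept
  I4: { [C → - . S C], [C → . - S C], [C → . C ,], [C → . S S ,], [C → . y -], [S → - . C], [S → . , ,], [S → . ,], [S → . - C] }  — shift
  I5: { [C → C . ,], [S → - C .] }  — shift, reduce
  I6: { [C → S . S ,], [S → . , ,], [S → . ,], [S → . - C] }  — shift
  I7: { [C → y . -] }  — shift
  I8: { [C → y - .] }  — reduce
  I9: { [C → S S . ,] }  — shift
  I10: { [C → S S , .] }  — reduce
  I11: { [C → C , .] }  — reduce
  I12: { [C → - S . C], [C → . - S C], [C → . C ,], [C → . S S ,], [C → . y -], [C → S . S ,], [S → . , ,], [S → . ,], [S → . - C] }  — shift
  I13: { [C → - S C .], [C → C . ,] }  — shift, reduce
  I14: { [C → S . S ,], [C → S S . ,], [S → . , ,], [S → . ,], [S → . - C] }  — shift
  I15: { [C → S S , .], [S → , . ,], [S → , .] }  — shift, 2 reduces
  I16: { [S → , , .] }  — reduce

Conflict in state I1:
  Shift-reduce conflict between [S → , .] and [S → , . ,]
So the grammar is NOT LR(0).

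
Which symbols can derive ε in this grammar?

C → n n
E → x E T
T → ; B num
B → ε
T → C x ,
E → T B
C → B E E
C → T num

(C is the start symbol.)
ε-productions: B → ε
So B is immediately nullable.
No further non-terminal can be added: every production for the remaining non-terminals contains a terminal or a non-nullable non-terminal.
Nullable = { 'B' }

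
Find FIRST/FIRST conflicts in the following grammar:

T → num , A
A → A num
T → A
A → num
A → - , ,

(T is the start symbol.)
Yes. T → num ',' A / T → A on { 'num' }; A → A num / A → num on { 'num' }; A → A num / A → '-' ',' ',' on { '-' }

A FIRST/FIRST conflict occurs when two productions N → α and N → β for the same non-terminal have FIRST(α) ∩ FIRST(β) ≠ ∅ (with ε ∈ FIRST of a nullable right-hand side, so two nullable alternatives also conflict).

FIRST sets of the non-terminals at (or reachable through a nullable prefix from) the front of some alternative:
  FIRST(A) = { '-', 'num' }

Productions for T:
  T → num , A: FIRST = { 'num' }
  T → A: FIRST = { '-', 'num' }
Productions for A:
  A → A num: FIRST = { '-', 'num' }
  A → num: FIRST = { 'num' }
  A → - , ,: FIRST = { '-' }

Conflict for T: T → num , A and T → A
  Overlap: { 'num' }
Conflict for A: A → A num and A → num
  Overlap: { 'num' }
Conflict for A: A → A num and A → - , ,
  Overlap: { '-' }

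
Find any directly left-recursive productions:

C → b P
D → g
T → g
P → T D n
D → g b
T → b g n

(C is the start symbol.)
No direct left recursion

Direct left recursion occurs when N → N α for some non-terminal N (the right-hand side begins with the left-hand side itself).

C → b P: starts with b
D → g: starts with g
T → g: starts with g
P → T D n: starts with T
D → g b: starts with g
T → b g n: starts with b

No direct left recursion found.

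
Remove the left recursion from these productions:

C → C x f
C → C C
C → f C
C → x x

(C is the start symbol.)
C is directly left-recursive. The standard transformation for
  A → A α₁ | ... | A α_m | β₁ | ... | β_n
is
  A  → β₁ A' | ... | β_n A'
  A' → α₁ A' | ... | α_m A' | ε

C → f C becomes C → f C C'
C → x x becomes C → x x C'
C → C x f becomes C' → x f C'
C → C C becomes C' → C C'
Add C' → ε

Resulting grammar:
C → f C C'
C → x x C'
C' → x f C'
C' → C C'
C' → ε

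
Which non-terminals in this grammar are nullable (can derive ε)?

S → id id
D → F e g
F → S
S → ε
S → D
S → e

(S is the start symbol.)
ε-productions: S → ε
So S is immediately nullable.
F → S: every symbol on the right is nullable, so F is nullable too.
No further non-terminal can be added: every production for the remaining non-terminals contains a terminal or a non-nullable non-terminal.
Nullable = { 'F', 'S' }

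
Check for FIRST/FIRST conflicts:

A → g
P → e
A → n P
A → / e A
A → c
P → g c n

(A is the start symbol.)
Productions for A:
  A → g: FIRST = { 'g' }
  A → n P: FIRST = { 'n' }
  A → / e A: FIRST = { '/' }
  A → c: FIRST = { 'c' }
Productions for P:
  P → e: FIRST = { 'e' }
  P → g c n: FIRST = { 'g' }

All alternatives of each non-terminal have pairwise disjoint FIRST sets.

Answer: No FIRST/FIRST conflicts.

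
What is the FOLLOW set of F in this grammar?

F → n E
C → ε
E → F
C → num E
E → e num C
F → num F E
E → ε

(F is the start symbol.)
To compute FOLLOW(F), find every occurrence of F on a right-hand side N → α F β: add FIRST(β) \ {ε}, and if β is empty or nullable also add FOLLOW(N). Iterate to a fixed point.

F is the start symbol, so $ ∈ FOLLOW(F).
In E → F: F is at the end, add FOLLOW(E)
In F → num F E: F is followed by E, add FIRST(E) \ {ε} = { 'e', 'n', 'num' }
  E is nullable, so FOLLOW(F) is also included — that is the set being defined, nothing new

The FOLLOW sets referred to above (computed the same way, to a fixed point):
  FOLLOW(E) = { $, 'e', 'n', 'num' }

Taking the union: FOLLOW(F) = { $, 'e', 'n', 'num' }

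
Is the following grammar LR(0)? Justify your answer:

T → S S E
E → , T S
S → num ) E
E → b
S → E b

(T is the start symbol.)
Yes, the grammar is LR(0)

A grammar is LR(0) if no state in the canonical LR(0) collection has:
  - both a shift item (dot before a terminal) and a complete item (shift-reduce conflict), or
  - two or more complete items (reduce-reduce conflict; the accept item [T' → T .] counts as a complete item here).

Augment with T' → T and build the canonical LR(0) collection (I0 = CLOSURE({[T' → . T]}), then GOTO on every symbol after a dot until no new states appear). It has 14 states:
  I0: { [E → . , T S], [E → . b], [S → . E b], [S → . num ) E], [T → . S S E], [T' → . T] }  — shift
  I1: { [E → , . T S], [E → . , T S], [E → . b], [S → . E b], [S → . num ) E], [T → . S S E] }  — shift
  I2: { [S → E . b] }  — shift
  I3: { [E → . , T S], [E → . b], [S → . E b], [S → . num ) E], [T → S . S E] }  — shift
  I4: { [T' → T .] }  — accept
  I5: { [E → b .] }  — reduce
  I6: { [S → num . ) E] }  — shift
  I7: { [E → . , T S], [E → . b], [S → num ) . E] }  — shift
  I8: { [S → num ) E .] }  — reduce
  I9: { [E → . , T S], [E → . b], [T → S S . E] }  — shift
  I10: { [T → S S E .] }  — reduce
  I11: { [S → E b .] }  — reduce
  I12: { [E → , T . S], [E → . , T S], [E → . b], [S → . E b], [S → . num ) E] }  — shift
  I13: { [E → , T S .] }  — reduce

Every state is either a pure shift/goto state or contains exactly one complete item and nothing to shift — no conflicts. The grammar is LR(0).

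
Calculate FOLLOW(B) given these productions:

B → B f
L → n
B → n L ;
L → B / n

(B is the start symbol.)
To compute FOLLOW(B), find every occurrence of B on a right-hand side N → α B β: add FIRST(β) \ {ε}, and if β is empty or nullable also add FOLLOW(N). Iterate to a fixed point.

B is the start symbol, so $ ∈ FOLLOW(B).
In B → B f: B is followed by f, add FIRST(f) \ {ε} = { 'f' }
In L → B / n: B is followed by '/' n, add FIRST('/' n) \ {ε} = { '/' }

Taking the union: FOLLOW(B) = { $, '/', 'f' }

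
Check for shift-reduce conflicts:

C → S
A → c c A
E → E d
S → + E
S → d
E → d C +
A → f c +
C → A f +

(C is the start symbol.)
Yes — I14: [S → + E .] vs [E → E . d]

A shift-reduce conflict occurs when an LR(0) state has both:
  - a complete (reduce) item [A → α .] (dot at the end), and
  - a shift item [B → β . c γ] (dot before a terminal).

Augment with C' → C and build the canonical LR(0) collection (I0 = CLOSURE({[C' → . C]}), then GOTO on every symbol after a dot until no new states appear). It has 19 states:
  I0: { [A → . c c A], [A → . f c +], [C → . A f +], [C → . S], [C' → . C], [S → . + E], [S → . d] }  — shift
  I1: { [E → . E d], [E → . d C +], [S → + . E] }  — shift
  I2: { [C → A . f +] }  — shift
  I3: { [C' → C .] }  — accept
  I4: { [C → S .] }  — reduce
  I5: { [A → c . c A] }  — shift
  I6: { [S → d .] }  — reduce
  I7: { [A → f . c +] }  — shift
  I8: { [A → f c . +] }  — shift
  I9: { [A → f c + .] }  — reduce
  I10: { [A → . c c A], [A → . f c +], [A → c c . A] }  — shift
  I11: { [A → c c A .] }  — reduce
  I12: { [C → A f . +] }  — shift
  I13: { [C → A f + .] }  — reduce
  I14: { [E → E . d], [S → + E .] }  — shift, reduce
  I15: { [A → . c c A], [A → . f c +], [C → . A f +], [C → . S], [E → d . C +], [S → . + E], [S → . d] }  — shift
  I16: { [E → d C . +] }  — shift
  I17: { [E → d C + .] }  — reduce
  I18: { [E → E d .] }  — reduce

I14 contains reduce item [S → + E .] and shift item [E → E . d] — shift-reduce conflict.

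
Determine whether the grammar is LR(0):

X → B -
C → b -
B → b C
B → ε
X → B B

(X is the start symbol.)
No. Shift-reduce conflict between [B → .] and [B → . b C]

Augment with X' → X and build the canonical LR(0) collection (I0 = CLOSURE({[X' → . X]}), then GOTO on every symbol after a dot until no new states appear). It has 9 states:
  I0: { [B → . b C], [B → .], [X → . B -], [X → . B B], [X' → . X] }  — shift, reduce
  I1: { [B → . b C], [B → .], [X → B . -], [X → B . B] }  — shift, reduce
  I2: { [X' → X .] }  — accept
  I3: { [B → b . C], [C → . b -] }  — shift
  I4: { [B → b C .] }  — reduce
  I5: { [C → b . -] }  — shift
  I6: { [C → b - .] }  — reduce
  I7: { [X → B - .] }  — reduce
  I8: { [X → B B .] }  — reduce

Conflict in state I0:
  Shift-reduce conflict between [B → .] and [B → . b C]
So the grammar is NOT LR(0).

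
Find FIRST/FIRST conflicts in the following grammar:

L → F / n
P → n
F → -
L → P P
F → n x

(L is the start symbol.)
A FIRST/FIRST conflict occurs when two productions N → α and N → β for the same non-terminal have FIRST(α) ∩ FIRST(β) ≠ ∅ (with ε ∈ FIRST of a nullable right-hand side, so two nullable alternatives also conflict).

FIRST sets of the non-terminals at (or reachable through a nullable prefix from) the front of some alternative:
  FIRST(F) = { '-', 'n' }
  FIRST(P) = { 'n' }

Productions for L:
  L → F / n: FIRST = { '-', 'n' }
  L → P P: FIRST = { 'n' }
Productions for F:
  F → -: FIRST = { '-' }
  F → n x: FIRST = { 'n' }
P has only one production, so no FIRST/FIRST conflict is possible there.

Conflict for L: L → F / n and L → P P
  Overlap: { 'n' }

Answer: Yes. L → F '/' n / L → P P on { 'n' }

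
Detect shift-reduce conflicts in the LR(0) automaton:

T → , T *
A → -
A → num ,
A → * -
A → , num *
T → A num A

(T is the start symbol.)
No shift-reduce conflicts

Augment with T' → T and build the canonical LR(0) collection (I0 = CLOSURE({[T' → . T]}), then GOTO on every symbol after a dot until no new states appear). It has 17 states:
  I0: { [A → . * -], [A → . , num *], [A → . -], [A → . num ,], [T → . , T *], [T → . A num A], [T' → . T] }  — shift
  I1: { [A → * . -] }  — shift
  I2: { [A → , . num *], [A → . * -], [A → . , num *], [A → . -], [A → . num ,], [T → , . T *], [T → . , T *], [T → . A num A] }  — shift
  I3: { [A → - .] }  — reduce
  I4: { [T → A . num A] }  — shift
  I5: { [T' → T .] }  — accept
  I6: { [A → num . ,] }  — shift
  I7: { [A → num , .] }  — reduce
  I8: { [A → . * -], [A → . , num *], [A → . -], [A → . num ,], [T → A num . A] }  — shift
  I9: { [A → , . num *] }  — shift
  I10: { [T → A num A .] }  — reduce
  I11: { [A → , num . *] }  — shift
  I12: { [A → , num * .] }  — reduce
  I13: { [T → , T . *] }  — shift
  I14: { [A → , num . *], [A → num . ,] }  — shift
  I15: { [T → , T * .] }  — reduce
  I16: { [A → * - .] }  — reduce

No state contains both a complete item and a shift item.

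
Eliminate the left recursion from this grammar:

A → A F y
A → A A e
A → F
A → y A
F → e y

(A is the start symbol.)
A → F A'
A → y A A'
A' → F y A'
A' → A e A'
A' → ε
F → e y

A is directly left-recursive. The standard transformation for
  A → A α₁ | ... | A α_m | β₁ | ... | β_n
is
  A  → β₁ A' | ... | β_n A'
  A' → α₁ A' | ... | α_m A' | ε

A → F becomes A → F A'
A → y A becomes A → y A A'
A → A F y becomes A' → F y A'
A → A A e becomes A' → A e A'
Add A' → ε

Productions for other non-terminals are unchanged:
  F → e y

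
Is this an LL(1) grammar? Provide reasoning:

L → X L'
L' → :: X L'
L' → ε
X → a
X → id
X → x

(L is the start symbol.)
A grammar is LL(1) if for each non-terminal N with multiple productions, the predict sets of those productions are pairwise disjoint, where PREDICT(N → α) = (FIRST(α) \ {ε}) ∪ (FOLLOW(N) if α ⇒* ε).

Relevant sets:
  FOLLOW(L') = { $ }

For L':
  PREDICT(L' → :: X L') = { '::' }
  PREDICT(L' → ε) = { $ }
For X:
  PREDICT(X → a) = { 'a' }
  PREDICT(X → id) = { 'id' }
  PREDICT(X → x) = { 'x' }
L has a single production, so nothing to check there.

All predict sets are disjoint. The grammar IS LL(1).

Answer: Yes, the grammar is LL(1).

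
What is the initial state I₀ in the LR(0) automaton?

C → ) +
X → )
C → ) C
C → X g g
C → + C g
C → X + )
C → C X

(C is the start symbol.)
First, augment the grammar with C' → C
I₀ = CLOSURE({ [C' → . C] }):
  [C' → . C] has the dot before C: add [C → . ) +], [C → . ) C], [C → . X g g], [C → . + C g], [C → . X + )], [C → . C X]
  [C → . X g g] has the dot before X: add [X → . )]
No further items can be added.

I₀ = { [C → . ) +], [C → . ) C], [C → . + C g], [C → . C X], [C → . X + )], [C → . X g g], [C' → . C], [X → . )] }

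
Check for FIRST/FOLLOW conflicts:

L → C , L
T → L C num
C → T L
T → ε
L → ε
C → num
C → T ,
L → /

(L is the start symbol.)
Yes. L → C ',' L with FOLLOW(L) on { ',', '/', 'num' }; L → '/' with FOLLOW(L) on { '/' }; T → L C num with FOLLOW(T) on { ',', '/', 'num' }; C → num with FOLLOW(C) on { 'num' }; C → T ',' with FOLLOW(C) on { ',', 'num' }

A FIRST/FOLLOW conflict occurs when a non-terminal N has a nullable alternative N → β (β ⇒* ε) and another alternative N → α with FIRST(α) ∩ FOLLOW(N) ≠ ∅: on such a lookahead the parser cannot decide between expanding α and letting N vanish via β.

Nullable non-terminals: C, L, T.
FIRST sets used below: FIRST(T) = { ',', '/', 'num', ε }, FIRST(L) = { ',', '/', 'num', ε }, FIRST(C) = { ',', '/', 'num', ε }

C: nullable alternative(s) C → T L; FOLLOW(C) = { ',', 'num' }
  C → T L: FIRST \ {ε} = { ',', '/', 'num' } — this is the only nullable alternative, skip
  C → num: FIRST \ {ε} = { 'num' } — overlaps FOLLOW(C) on { 'num' }: CONFLICT
  C → T ,: FIRST \ {ε} = { ',', '/', 'num' } — overlaps FOLLOW(C) on { ',', 'num' }: CONFLICT

L: nullable alternative(s) L → ε; FOLLOW(L) = { $, ',', '/', 'num' }
  L → C , L: FIRST \ {ε} = { ',', '/', 'num' } — overlaps FOLLOW(L) on { ',', '/', 'num' }: CONFLICT
  L → ε: FIRST \ {ε} = { } — this is the only nullable alternative, skip
  L → /: FIRST \ {ε} = { '/' } — overlaps FOLLOW(L) on { '/' }: CONFLICT

T: nullable alternative(s) T → ε; FOLLOW(T) = { ',', '/', 'num' }
  T → L C num: FIRST \ {ε} = { ',', '/', 'num' } — overlaps FOLLOW(T) on { ',', '/', 'num' }: CONFLICT
  T → ε: FIRST \ {ε} = { } — this is the only nullable alternative, skip

So the grammar has 5 FIRST/FOLLOW conflicts (marked CONFLICT above).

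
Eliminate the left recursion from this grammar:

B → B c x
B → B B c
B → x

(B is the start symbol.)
B → x B'
B' → c x B'
B' → B c B'
B' → ε

B is directly left-recursive. The standard transformation for
  A → A α₁ | ... | A α_m | β₁ | ... | β_n
is
  A  → β₁ A' | ... | β_n A'
  A' → α₁ A' | ... | α_m A' | ε

B → x becomes B → x B'
B → B c x becomes B' → c x B'
B → B B c becomes B' → B c B'
Add B' → ε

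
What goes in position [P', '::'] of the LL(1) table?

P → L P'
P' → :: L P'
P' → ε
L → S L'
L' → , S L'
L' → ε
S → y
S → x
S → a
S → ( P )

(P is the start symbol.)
P' → :: L P'

To find M[P', '::'], we find productions for P' where '::' is in the predict set (PREDICT(N → α) = (FIRST(α) \ {ε}) ∪ (FOLLOW(N) if α ⇒* ε)).

Relevant sets:
  FOLLOW(P') = { $, ')' }

P' → :: L P': PREDICT = { '::' }
  '::' is in predict set, so this production goes in M[P', '::']
P' → ε: PREDICT = { $, ')' }

M[P', '::'] = P' → :: L P'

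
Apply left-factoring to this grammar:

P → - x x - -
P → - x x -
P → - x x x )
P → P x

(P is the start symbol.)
Left-factoring transforms A → αβ₁ | αβ₂ into A → αA' and A' → β₁ | β₂
(α is the longest common prefix among the alternatives). Repeat until
no nonterminal has two alternatives with a common prefix.

Round 1: P has alternatives sharing prefix '- x x'. Introduce P': P → - x x P'
  Add: P' → - -
  Add: P' → -
  Add: P' → x )

Round 2: P' has alternatives sharing prefix '-'. Introduce P'': P' → - P''
  Add: P'' → -
  Add: P'' → ε

No remaining common prefixes — done.

Resulting grammar:
P → - x x P'
P' → - P''
P'' → -
P'' → ε
P' → x )
P → P x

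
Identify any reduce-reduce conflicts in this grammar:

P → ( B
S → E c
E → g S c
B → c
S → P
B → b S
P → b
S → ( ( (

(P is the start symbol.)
No reduce-reduce conflicts

A reduce-reduce conflict occurs when an LR(0) state has two complete items [A → α .] and [B → β .] — both call for a reduction, and with no lookahead the parser cannot choose between them.

Augment with P' → P and build the canonical LR(0) collection (I0 = CLOSURE({[P' → . P]}), then GOTO on every symbol after a dot until no new states appear). It has 17 states:
  I0: { [P → . ( B], [P → . b], [P' → . P] }  — shift
  I1: { [B → . b S], [B → . c], [P → ( . B] }  — shift
  I2: { [P' → P .] }  — accept
  I3: { [P → b .] }  — reduce
  I4: { [P → ( B .] }  — reduce
  I5: { [B → b . S], [E → . g S c], [P → . ( B], [P → . b], [S → . ( ( (], [S → . E c], [S → . P] }  — shift
  I6: { [B → c .] }  — reduce
  I7: { [B → . b S], [B → . c], [P → ( . B], [S → ( . ( (] }  — shift
  I8: { [S → E . c] }  — shift
  I9: { [S → P .] }  — reduce
  I10: { [B → b S .] }  — reduce
  I11: { [E → . g S c], [E → g . S c], [P → . ( B], [P → . b], [S → . ( ( (], [S → . E c], [S → . P] }  — shift
  I12: { [E → g S . c] }  — shift
  I13: { [E → g S c .] }  — reduce
  I14: { [S → E c .] }  — reduce
  I15: { [S → ( ( . (] }  — shift
  I16: { [S → ( ( ( .] }  — reduce

No state contains more than one complete item.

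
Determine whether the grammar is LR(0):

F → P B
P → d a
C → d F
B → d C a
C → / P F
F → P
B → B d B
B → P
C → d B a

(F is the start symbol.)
Augment with F' → F and build the canonical LR(0) collection (I0 = CLOSURE({[F' → . F]}), then GOTO on every symbol after a dot until no new states appear). It has 20 states:
  I0: { [F → . P B], [F → . P], [F' → . F], [P → . d a] }  — shift
  I1: { [F' → F .] }  — accept
  I2: { [B → . B d B], [B → . P], [B → . d C a], [F → P . B], [F → P .], [P → . d a] }  — shift, reduce
  I3: { [P → d . a] }  — shift
  I4: { [P → d a .] }  — reduce
  I5: { [B → B . d B], [F → P B .] }  — shift, reduce
  I6: { [B → P .] }  — reduce
  I7: { [B → d . C a], [C → . / P F], [C → . d B a], [C → . d F], [P → d . a] }  — shift
  I8: { [C → / . P F], [P → . d a] }  — shift
  I9: { [B → d C . a] }  — shift
  I10: { [B → . B d B], [B → . P], [B → . d C a], [C → d . B a], [C → d . F], [F → . P B], [F → . P], [P → . d a] }  — shift
  I11: { [B → B . d B], [C → d B . a] }  — shift
  I12: { [C → d F .] }  — reduce
  I13: { [B → . B d B], [B → . P], [B → . d C a], [B → P .], [F → P . B], [F → P .], [P → . d a] }  — shift, 2 reduces
  I14: { [C → d B a .] }  — reduce
  I15: { [B → . B d B], [B → . P], [B → . d C a], [B → B d . B], [P → . d a] }  — shift
  I16: { [B → B . d B], [B → B d B .] }  — shift, reduce
  I17: { [B → d C a .] }  — reduce
  I18: { [C → / P . F], [F → . P B], [F → . P], [P → . d a] }  — shift
  I19: { [C → / P F .] }  — reduce

Conflict in state I2:
  Shift-reduce conflict between [F → P .] and [B → . d C a]
So the grammar is NOT LR(0).

Answer: No. Shift-reduce conflict between [F → P .] and [B → . d C a]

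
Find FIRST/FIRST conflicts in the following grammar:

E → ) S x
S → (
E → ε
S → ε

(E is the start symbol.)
No FIRST/FIRST conflicts.

Productions for E:
  E → ) S x: FIRST = { ')' }
  E → ε: FIRST = { ε }
Productions for S:
  S → (: FIRST = { '(' }
  S → ε: FIRST = { ε }

All alternatives of each non-terminal have pairwise disjoint FIRST sets.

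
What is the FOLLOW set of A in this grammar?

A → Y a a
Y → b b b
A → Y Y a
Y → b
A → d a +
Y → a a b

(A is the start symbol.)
{ $ }

To compute FOLLOW(A), find every occurrence of A on a right-hand side N → α A β: add FIRST(β) \ {ε}, and if β is empty or nullable also add FOLLOW(N). Iterate to a fixed point.

A is the start symbol, so $ ∈ FOLLOW(A).
A does not occur on any right-hand side.

Taking the union: FOLLOW(A) = { $ }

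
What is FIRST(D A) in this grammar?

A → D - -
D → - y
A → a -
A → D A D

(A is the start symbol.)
{ '-' }

FIRST sets of the non-terminals involved (from the grammar, by fixed-point iteration):
  FIRST(D) = { '-' }

To compute FIRST(D A), process the symbols left to right:
Symbol D is a non-terminal. Add FIRST(D) \ {ε} = { '-' }
D is not nullable (ε ∉ FIRST(D)), so stop here.
FIRST(D A) = { '-' }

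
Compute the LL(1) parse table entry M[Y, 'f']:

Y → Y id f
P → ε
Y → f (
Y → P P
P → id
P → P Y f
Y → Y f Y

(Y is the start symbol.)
To find M[Y, 'f'], we find productions for Y where 'f' is in the predict set (PREDICT(N → α) = (FIRST(α) \ {ε}) ∪ (FOLLOW(N) if α ⇒* ε)).

Relevant sets:
  FIRST(Y) = { 'f', 'id', ε }
  FIRST(P) = { 'f', 'id', ε }
  FOLLOW(Y) = { $, 'f', 'id' }

Y → Y id f: PREDICT = { 'f', 'id' }
  'f' is in predict set, so this production goes in M[Y, 'f']
Y → f (: PREDICT = { 'f' }
  'f' is in predict set, so this production goes in M[Y, 'f']
Y → P P: PREDICT = { $, 'f', 'id' }
  'f' is in predict set, so this production goes in M[Y, 'f']
Y → Y f Y: PREDICT = { 'f', 'id' }
  'f' is in predict set, so this production goes in M[Y, 'f']

M[Y, 'f'] = Y → Y id f, Y → f (, Y → P P, Y → Y f Y  (a multiply-defined cell — the grammar is not LL(1))

Answer: Y → Y id f, Y → f (, Y → P P, Y → Y f Y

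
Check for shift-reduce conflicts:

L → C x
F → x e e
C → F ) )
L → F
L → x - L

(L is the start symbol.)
Yes — I2: [L → F .] vs [C → F . ) )]

A shift-reduce conflict occurs when an LR(0) state has both:
  - a complete (reduce) item [A → α .] (dot at the end), and
  - a shift item [B → β . c γ] (dot before a terminal).

Augment with L' → L and build the canonical LR(0) collection (I0 = CLOSURE({[L' → . L]}), then GOTO on every symbol after a dot until no new states appear). It has 12 states:
  I0: { [C → . F ) )], [F → . x e e], [L → . C x], [L → . F], [L → . x - L], [L' → . L] }  — shift
  I1: { [L → C . x] }  — shift
  I2: { [C → F . ) )], [L → F .] }  — shift, reduce
  I3: { [L' → L .] }  — accept
  I4: { [F → x . e e], [L → x . - L] }  — shift
  I5: { [C → . F ) )], [F → . x e e], [L → . C x], [L → . F], [L → . x - L], [L → x - . L] }  — shift
  I6: { [F → x e . e] }  — shift
  I7: { [F → x e e .] }  — reduce
  I8: { [L → x - L .] }  — reduce
  I9: { [C → F ) . )] }  — shift
  I10: { [C → F ) ) .] }  — reduce
  I11: { [L → C x .] }  — reduce

I2 contains reduce item [L → F .] and shift item [C → F . ) )] — shift-reduce conflict.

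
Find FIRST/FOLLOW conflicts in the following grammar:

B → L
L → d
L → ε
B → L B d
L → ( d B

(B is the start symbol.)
A FIRST/FOLLOW conflict occurs when a non-terminal N has a nullable alternative N → β (β ⇒* ε) and another alternative N → α with FIRST(α) ∩ FOLLOW(N) ≠ ∅: on such a lookahead the parser cannot decide between expanding α and letting N vanish via β.

Nullable non-terminals: B, L.
FIRST sets used below: FIRST(L) = { '(', 'd', ε }, FIRST(B) = { '(', 'd', ε }

B: nullable alternative(s) B → L; FOLLOW(B) = { $, '(', 'd' }
  B → L: FIRST \ {ε} = { '(', 'd' } — this is the only nullable alternative, skip
  B → L B d: FIRST \ {ε} = { '(', 'd' } — overlaps FOLLOW(B) on { '(', 'd' }: CONFLICT

L: nullable alternative(s) L → ε; FOLLOW(L) = { $, '(', 'd' }
  L → d: FIRST \ {ε} = { 'd' } — overlaps FOLLOW(L) on { 'd' }: CONFLICT
  L → ε: FIRST \ {ε} = { } — this is the only nullable alternative, skip
  L → ( d B: FIRST \ {ε} = { '(' } — overlaps FOLLOW(L) on { '(' }: CONFLICT

So the grammar has 3 FIRST/FOLLOW conflicts (marked CONFLICT above).

Answer: Yes. B → L B d with FOLLOW(B) on { '(', 'd' }; L → d with FOLLOW(L) on { 'd' }; L → '(' d B with FOLLOW(L) on { '(' }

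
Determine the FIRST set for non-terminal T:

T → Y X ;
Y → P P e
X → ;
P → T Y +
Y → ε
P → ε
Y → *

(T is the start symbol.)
{ '*', ';', 'e' }

FIRST sets of the other non-terminals involved (by the same procedure, iterated to a fixed point):
  FIRST(Y) = { '*', ';', 'e', ε }
  FIRST(X) = { ';' }

From T → Y X ;:
  - Y is a non-terminal: add FIRST(Y) \ {ε} = { '*', ';', 'e' }
    Y is nullable, so continue to the next symbol
  - X is a non-terminal: add FIRST(X) \ {ε} = { ';' }
    X is not nullable, so stop

Collecting: FIRST(T) = { '*', ';', 'e' }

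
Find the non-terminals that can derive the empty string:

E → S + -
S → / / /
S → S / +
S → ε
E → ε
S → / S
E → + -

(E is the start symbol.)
A non-terminal is nullable if it can derive ε (the empty string): either it has an ε-production, or it has a production whose right-hand side consists entirely of nullable non-terminals.

ε-productions: S → ε, E → ε
So S, E are immediately nullable.
Every non-terminal is now nullable.
Nullable = { 'E', 'S' }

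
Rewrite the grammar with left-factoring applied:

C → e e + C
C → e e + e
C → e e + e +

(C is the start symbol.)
C → e e + C'
C' → C
C' → e C''
C'' → ε
C'' → +

Left-factoring transforms A → αβ₁ | αβ₂ into A → αA' and A' → β₁ | β₂
(α is the longest common prefix among the alternatives). Repeat until
no nonterminal has two alternatives with a common prefix.

Round 1: C has alternatives sharing prefix 'e e +'. Introduce C': C → e e + C'
  Add: C' → C
  Add: C' → e
  Add: C' → e +

Round 2: C' has alternatives sharing prefix 'e'. Introduce C'': C' → e C''
  Add: C'' → ε
  Add: C'' → +

No remaining common prefixes — done.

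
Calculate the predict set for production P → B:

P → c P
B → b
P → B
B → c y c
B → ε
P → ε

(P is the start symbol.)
{ $, 'b', 'c' }

PREDICT(P → B) = (FIRST(RHS) \ {ε}) ∪ (FOLLOW(P) if ε ∈ FIRST(RHS), i.e. RHS ⇒* ε)
FIRST(B) = { 'b', 'c', ε }
FIRST(B) = { 'b', 'c', ε }
ε ∈ FIRST(B) (the right-hand side is nullable), so add FOLLOW(P) = { $ }
PREDICT(P → B) = { $, 'b', 'c' }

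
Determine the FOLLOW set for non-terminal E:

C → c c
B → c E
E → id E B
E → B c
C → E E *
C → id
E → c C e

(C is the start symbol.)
{ '*', 'c', 'id' }

In B → c E: E is at the end, add FOLLOW(B)
In E → id E B: E is followed by B, add FIRST(B) \ {ε} = { 'c' }
In C → E E *: E is followed by E '*', add FIRST(E '*') \ {ε} = { 'c', 'id' }
In C → E E *: E is followed by '*', add FIRST('*') \ {ε} = { '*' }

The FOLLOW sets referred to above (computed the same way, to a fixed point):
  FOLLOW(B) = { '*', 'c', 'id' }

Taking the union: FOLLOW(E) = { '*', 'c', 'id' }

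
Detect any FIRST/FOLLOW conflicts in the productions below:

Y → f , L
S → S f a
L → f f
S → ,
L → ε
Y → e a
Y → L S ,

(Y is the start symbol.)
A FIRST/FOLLOW conflict occurs when a non-terminal N has a nullable alternative N → β (β ⇒* ε) and another alternative N → α with FIRST(α) ∩ FOLLOW(N) ≠ ∅: on such a lookahead the parser cannot decide between expanding α and letting N vanish via β.

Nullable non-terminals: L.

L: nullable alternative(s) L → ε; FOLLOW(L) = { $, ',' }
  L → f f: FIRST \ {ε} = { 'f' } — disjoint from FOLLOW(L)
  L → ε: FIRST \ {ε} = { } — this is the only nullable alternative, skip

S, Y have no nullable alternative, so no FIRST/FOLLOW check is needed there.

No FIRST/FOLLOW conflicts found.

Answer: No FIRST/FOLLOW conflicts.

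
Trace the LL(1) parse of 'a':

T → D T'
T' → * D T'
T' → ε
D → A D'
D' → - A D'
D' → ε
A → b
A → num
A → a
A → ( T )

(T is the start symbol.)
LL(1) parsing maintains a stack (initially the start symbol over $) and the input. At each step: if the stack top is a terminal, match it against the current input token; if it is a non-terminal N, replace it with the RHS of M[N, lookahead] (the unique production whose predict set contains the lookahead).

Stack is shown with the top on the left.

Stack      Input  Action
------------------------
T $        a $    output T → D T'
D T' $     a $    output D → A D'
A D' T' $  a $    output A → a
a D' T' $  a $    match 'a'
D' T' $    $      output D' → ε
T' $       $      output T' → ε
$          $      accept

The string is accepted.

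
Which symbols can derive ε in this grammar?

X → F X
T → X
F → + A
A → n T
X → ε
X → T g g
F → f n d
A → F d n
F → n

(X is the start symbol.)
A non-terminal is nullable if it can derive ε (the empty string): either it has an ε-production, or it has a production whose right-hand side consists entirely of nullable non-terminals.

ε-productions: X → ε
So X is immediately nullable.
T → X: every symbol on the right is nullable, so T is nullable too.
No further non-terminal can be added: every production for the remaining non-terminals contains a terminal or a non-nullable non-terminal.
Nullable = { 'T', 'X' }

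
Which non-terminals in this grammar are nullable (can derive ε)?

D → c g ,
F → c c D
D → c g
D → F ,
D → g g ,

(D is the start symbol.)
None

There are no ε-productions, so no non-terminal can derive ε.
No non-terminals are nullable.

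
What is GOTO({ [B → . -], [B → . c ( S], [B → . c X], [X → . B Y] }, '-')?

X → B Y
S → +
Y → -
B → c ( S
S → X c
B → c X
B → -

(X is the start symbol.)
{ [B → - .] }

GOTO(I, '-') = CLOSURE({ [A → αX.β] : [A → α.Xβ] ∈ I, X = '-' })

Items with dot before '-', with the dot advanced:
  [B → . -] → [B → - .]
Closure adds nothing (no advanced item has the dot before a non-terminal).

GOTO = { [B → - .] }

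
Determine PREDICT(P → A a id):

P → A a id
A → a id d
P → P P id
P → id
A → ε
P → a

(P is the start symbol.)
PREDICT(P → A a id) = (FIRST(RHS) \ {ε}) ∪ (FOLLOW(P) if ε ∈ FIRST(RHS), i.e. RHS ⇒* ε)
FIRST(A) = { 'a', ε }
FIRST(A a id) = { 'a' }
ε ∉ FIRST(A a id), so FOLLOW(P) is not added.
PREDICT(P → A a id) = { 'a' }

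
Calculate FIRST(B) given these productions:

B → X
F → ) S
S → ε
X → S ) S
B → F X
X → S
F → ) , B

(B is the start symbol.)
FIRST sets of the other non-terminals involved (by the same procedure, iterated to a fixed point):
  FIRST(X) = { ')', ε }
  FIRST(F) = { ')' }

From B → X:
  - X is a non-terminal: add FIRST(X) \ {ε} = { ')' }
    X is nullable and nothing follows, so the whole right-hand side can vanish: ε ∈ FIRST(B)
From B → F X:
  - F is a non-terminal: add FIRST(F) \ {ε} = { ')' }
    F is not nullable, so stop

Collecting: FIRST(B) = { ')', ε }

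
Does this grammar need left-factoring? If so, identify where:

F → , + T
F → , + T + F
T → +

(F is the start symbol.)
Yes, F has productions with common prefix ', + T'

Left-factoring is needed when two productions for the same non-terminal
share a common prefix on the right-hand side.

Productions for F:
  F → , + T
  F → , + T + F

Found common prefix ', + T' in productions for F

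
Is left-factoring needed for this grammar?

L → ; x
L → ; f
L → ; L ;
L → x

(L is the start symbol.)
Left-factoring is needed when two productions for the same non-terminal
share a common prefix on the right-hand side.

Productions for L:
  L → ; x
  L → ; f
  L → ; L ;
  L → x

Found common prefix ';' in productions for L

Answer: Yes, L has productions with common prefix ';'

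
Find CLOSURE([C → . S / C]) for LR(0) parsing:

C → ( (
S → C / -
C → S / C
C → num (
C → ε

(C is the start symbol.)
Start with: [C → . S / C]
  [C → . S / C] has the dot before S: add [S → . C / -]
  [S → . C / -] has the dot before C: add [C → . ( (], [C → . num (], [C → .]
No further items can be added.

CLOSURE = { [C → . ( (], [C → . S / C], [C → . num (], [C → .], [S → . C / -] }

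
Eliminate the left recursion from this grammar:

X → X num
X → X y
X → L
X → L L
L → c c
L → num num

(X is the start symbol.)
X → L X'
X → L L X'
X' → num X'
X' → y X'
X' → ε
L → c c
L → num num

X is directly left-recursive. The standard transformation for
  A → A α₁ | ... | A α_m | β₁ | ... | β_n
is
  A  → β₁ A' | ... | β_n A'
  A' → α₁ A' | ... | α_m A' | ε

X → L becomes X → L X'
X → L L becomes X → L L X'
X → X num becomes X' → num X'
X → X y becomes X' → y X'
Add X' → ε

Productions for other non-terminals are unchanged:
  L → c c
  L → num num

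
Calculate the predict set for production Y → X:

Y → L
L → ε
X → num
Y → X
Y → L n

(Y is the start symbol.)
{ 'num' }

PREDICT(Y → X) = (FIRST(RHS) \ {ε}) ∪ (FOLLOW(Y) if ε ∈ FIRST(RHS), i.e. RHS ⇒* ε)
FIRST(X) = { 'num' }
FIRST(X) = { 'num' }
ε ∉ FIRST(X), so FOLLOW(Y) is not added.
PREDICT(Y → X) = { 'num' }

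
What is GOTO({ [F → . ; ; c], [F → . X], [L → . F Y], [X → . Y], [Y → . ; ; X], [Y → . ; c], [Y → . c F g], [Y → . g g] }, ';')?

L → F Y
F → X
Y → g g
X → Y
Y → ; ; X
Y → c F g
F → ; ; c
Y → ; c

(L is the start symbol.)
GOTO(I, ';') = CLOSURE({ [A → αX.β] : [A → α.Xβ] ∈ I, X = ';' })

Items with dot before ';', with the dot advanced:
  [F → . ; ; c] → [F → ; . ; c]
  [Y → . ; ; X] → [Y → ; . ; X]
  [Y → . ; c] → [Y → ; . c]
Closure adds nothing (no advanced item has the dot before a non-terminal).

GOTO = { [F → ; . ; c], [Y → ; . ; X], [Y → ; . c] }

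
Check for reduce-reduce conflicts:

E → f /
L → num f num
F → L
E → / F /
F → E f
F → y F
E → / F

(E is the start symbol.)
A reduce-reduce conflict occurs when an LR(0) state has two complete items [A → α .] and [B → β .] — both call for a reduction, and with no lookahead the parser cannot choose between them.

Augment with E' → E and build the canonical LR(0) collection (I0 = CLOSURE({[E' → . E]}), then GOTO on every symbol after a dot until no new states appear). It has 15 states:
  I0: { [E → . / F /], [E → . / F], [E → . f /], [E' → . E] }  — shift
  I1: { [E → . / F /], [E → . / F], [E → . f /], [E → / . F /], [E → / . F], [F → . E f], [F → . L], [F → . y F], [L → . num f num] }  — shift
  I2: { [E' → E .] }  — accept
  I3: { [E → f . /] }  — shift
  I4: { [E → f / .] }  — reduce
  I5: { [F → E . f] }  — shift
  I6: { [E → / F . /], [E → / F .] }  — shift, reduce
  I7: { [F → L .] }  — reduce
  I8: { [L → num . f num] }  — shift
  I9: { [E → . / F /], [E → . / F], [E → . f /], [F → . E f], [F → . L], [F → . y F], [F → y . F], [L → . num f num] }  — shift
  I10: { [F → y F .] }  — reduce
  I11: { [L → num f . num] }  — shift
  I12: { [L → num f num .] }  — reduce
  I13: { [E → / F / .] }  — reduce
  I14: { [F → E f .] }  — reduce

No state contains more than one complete item.

Answer: No reduce-reduce conflicts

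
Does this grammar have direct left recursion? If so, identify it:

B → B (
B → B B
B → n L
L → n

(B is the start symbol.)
Yes, B is left-recursive

B → B (: LEFT RECURSIVE (starts with B)
B → B B: LEFT RECURSIVE (starts with B)
B → n L: starts with n
L → n: starts with n

The grammar has direct left recursion on: B.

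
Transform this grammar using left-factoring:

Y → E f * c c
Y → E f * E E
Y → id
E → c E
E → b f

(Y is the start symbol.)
Left-factoring transforms A → αβ₁ | αβ₂ into A → αA' and A' → β₁ | β₂
(α is the longest common prefix among the alternatives). Repeat until
no nonterminal has two alternatives with a common prefix.

Round 1: Y has alternatives sharing prefix 'E f *'. Introduce Y': Y → E f * Y'
  Add: Y' → c c
  Add: Y' → E E

No remaining common prefixes — done.

Resulting grammar:
Y → E f * Y'
Y' → c c
Y' → E E
Y → id
E → c E
E → b f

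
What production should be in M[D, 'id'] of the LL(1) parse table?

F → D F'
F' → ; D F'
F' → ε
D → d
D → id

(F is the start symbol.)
D → id

To find M[D, 'id'], we find productions for D where 'id' is in the predict set (PREDICT(N → α) = (FIRST(α) \ {ε}) ∪ (FOLLOW(N) if α ⇒* ε)).

D → d: PREDICT = { 'd' }
D → id: PREDICT = { 'id' }
  'id' is in predict set, so this production goes in M[D, 'id']

M[D, 'id'] = D → id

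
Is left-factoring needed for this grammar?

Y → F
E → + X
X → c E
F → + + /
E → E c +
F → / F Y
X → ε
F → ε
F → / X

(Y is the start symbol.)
Left-factoring is needed when two productions for the same non-terminal
share a common prefix on the right-hand side.

Productions for E:
  E → + X
  E → E c +
Productions for X:
  X → c E
  X → ε
Productions for F:
  F → + + /
  F → / F Y
  F → ε
  F → / X

Found common prefix '/' in productions for F

Answer: Yes, F has productions with common prefix '/'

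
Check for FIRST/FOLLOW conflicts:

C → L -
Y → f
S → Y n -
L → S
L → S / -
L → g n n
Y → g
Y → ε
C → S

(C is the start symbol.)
A FIRST/FOLLOW conflict occurs when a non-terminal N has a nullable alternative N → β (β ⇒* ε) and another alternative N → α with FIRST(α) ∩ FOLLOW(N) ≠ ∅: on such a lookahead the parser cannot decide between expanding α and letting N vanish via β.

Nullable non-terminals: Y.

Y: nullable alternative(s) Y → ε; FOLLOW(Y) = { 'n' }
  Y → f: FIRST \ {ε} = { 'f' } — disjoint from FOLLOW(Y)
  Y → g: FIRST \ {ε} = { 'g' } — disjoint from FOLLOW(Y)
  Y → ε: FIRST \ {ε} = { } — this is the only nullable alternative, skip

C, L, S have no nullable alternative, so no FIRST/FOLLOW check is needed there.

No FIRST/FOLLOW conflicts found.

Answer: No FIRST/FOLLOW conflicts.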